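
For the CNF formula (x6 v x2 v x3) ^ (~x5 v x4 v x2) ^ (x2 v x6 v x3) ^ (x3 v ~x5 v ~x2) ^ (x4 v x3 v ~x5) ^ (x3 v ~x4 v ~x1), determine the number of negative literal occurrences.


Scan each clause for negated literals.
Clause 1: 0 negative; Clause 2: 1 negative; Clause 3: 0 negative; Clause 4: 2 negative; Clause 5: 1 negative; Clause 6: 2 negative.
Total negative literal occurrences = 6.

6


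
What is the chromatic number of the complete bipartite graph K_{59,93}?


K_{59,93} is bipartite by definition: the two parts are independent sets, with every edge crossing between them.
Color all vertices in one part with color 1 and all vertices in the other part with color 2.
Since the graph has at least one edge, one color does not suffice.
Chromatic number = 2.

2


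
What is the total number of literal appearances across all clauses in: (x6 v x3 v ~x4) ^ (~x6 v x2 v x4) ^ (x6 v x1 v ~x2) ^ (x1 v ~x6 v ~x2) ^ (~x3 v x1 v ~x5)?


Clause lengths: 3, 3, 3, 3, 3.
Sum = 3 + 3 + 3 + 3 + 3 = 15.

15


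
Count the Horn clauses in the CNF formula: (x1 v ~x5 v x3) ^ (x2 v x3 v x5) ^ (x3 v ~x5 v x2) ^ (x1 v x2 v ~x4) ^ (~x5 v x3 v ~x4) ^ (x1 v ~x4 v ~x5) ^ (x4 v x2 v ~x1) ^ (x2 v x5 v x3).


A Horn clause has at most one positive literal.
Clause 1: 2 positive lit(s) -> not Horn
Clause 2: 3 positive lit(s) -> not Horn
Clause 3: 2 positive lit(s) -> not Horn
Clause 4: 2 positive lit(s) -> not Horn
Clause 5: 1 positive lit(s) -> Horn
Clause 6: 1 positive lit(s) -> Horn
Clause 7: 2 positive lit(s) -> not Horn
Clause 8: 3 positive lit(s) -> not Horn
Total Horn clauses = 2.

2


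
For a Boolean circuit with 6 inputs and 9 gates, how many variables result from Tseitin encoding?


The Tseitin transformation introduces one auxiliary variable per gate.
Total variables = inputs + gates = 6 + 9 = 15.

15


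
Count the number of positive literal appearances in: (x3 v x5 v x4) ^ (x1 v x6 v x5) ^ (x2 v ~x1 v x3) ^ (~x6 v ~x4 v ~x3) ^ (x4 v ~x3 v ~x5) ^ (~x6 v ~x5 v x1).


Scan each clause for unnegated literals.
Clause 1: 3 positive; Clause 2: 3 positive; Clause 3: 2 positive; Clause 4: 0 positive; Clause 5: 1 positive; Clause 6: 1 positive.
Total positive literal occurrences = 10.

10


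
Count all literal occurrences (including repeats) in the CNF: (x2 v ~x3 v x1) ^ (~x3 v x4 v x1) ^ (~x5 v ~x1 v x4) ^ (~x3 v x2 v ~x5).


Clause lengths: 3, 3, 3, 3.
Sum = 3 + 3 + 3 + 3 = 12.

12


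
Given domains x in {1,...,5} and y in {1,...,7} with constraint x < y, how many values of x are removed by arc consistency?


For the constraint x < y, x needs a supporting value in y's domain.
x can be at most 6 (one less than y's maximum).
Valid x values from domain: 5 out of 5.
Pruned = 5 - 5 = 0.

0


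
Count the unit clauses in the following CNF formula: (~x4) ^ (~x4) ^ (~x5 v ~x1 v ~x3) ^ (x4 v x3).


A unit clause contains exactly one literal.
Unit clauses found: (~x4), (~x4).
Count = 2.

2


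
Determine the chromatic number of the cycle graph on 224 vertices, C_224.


A cycle on an even number of vertices is bipartite: alternate two colors around the cycle.
Since 224 is even, two colors suffice, and at least two are needed because the graph has edges.
Chromatic number = 2.

2


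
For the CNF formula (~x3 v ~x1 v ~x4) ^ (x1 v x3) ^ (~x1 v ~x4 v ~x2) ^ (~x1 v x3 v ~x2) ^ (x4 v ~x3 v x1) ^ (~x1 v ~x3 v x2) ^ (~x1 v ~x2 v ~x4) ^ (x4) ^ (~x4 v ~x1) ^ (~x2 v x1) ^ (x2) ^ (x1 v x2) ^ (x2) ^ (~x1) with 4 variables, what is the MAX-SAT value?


Enumerate all 16 truth assignments.
For each, count how many of the 14 clauses are satisfied.
The formula is not fully satisfiable, so the maximum is below 14.
Maximum simultaneously satisfiable clauses = 13.

13


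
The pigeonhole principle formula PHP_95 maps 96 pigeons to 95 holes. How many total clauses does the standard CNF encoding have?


The PHP encoding has two parts:
1) At-least-one-hole clauses: 96 (one per pigeon, each with 95 literals).
2) At-most-one-pigeon-per-hole clauses: 95 holes * C(96,2) = 95 * 4560 = 433200.
Total clauses = 96 + 433200 = 433296.

433296


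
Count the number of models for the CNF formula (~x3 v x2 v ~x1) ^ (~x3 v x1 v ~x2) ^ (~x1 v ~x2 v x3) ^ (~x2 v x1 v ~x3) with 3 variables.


Enumerate all 8 truth assignments over 3 variables.
Test each against every clause.
Satisfying assignments found: 5.

5


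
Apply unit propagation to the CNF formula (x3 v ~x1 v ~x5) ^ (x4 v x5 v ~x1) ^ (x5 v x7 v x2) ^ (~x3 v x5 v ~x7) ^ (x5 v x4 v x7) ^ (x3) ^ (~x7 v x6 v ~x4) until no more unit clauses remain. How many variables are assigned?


Unit propagation repeatedly assigns the literal in any unit clause, then simplifies.
Assignments in order: x3 = T.
No further unit clauses remain.
Total variables assigned = 1.

1


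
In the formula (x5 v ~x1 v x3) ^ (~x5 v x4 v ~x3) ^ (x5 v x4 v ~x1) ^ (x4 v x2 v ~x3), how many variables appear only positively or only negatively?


A pure literal appears in only one polarity across all clauses.
Pure literals: x1 (negative only), x2 (positive only), x4 (positive only).
Count = 3.

3


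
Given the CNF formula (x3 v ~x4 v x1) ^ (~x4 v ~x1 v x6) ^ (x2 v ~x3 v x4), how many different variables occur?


Identify each distinct variable in the formula.
Variables found: x1, x2, x3, x4, x6.
Total distinct variables = 5.

5


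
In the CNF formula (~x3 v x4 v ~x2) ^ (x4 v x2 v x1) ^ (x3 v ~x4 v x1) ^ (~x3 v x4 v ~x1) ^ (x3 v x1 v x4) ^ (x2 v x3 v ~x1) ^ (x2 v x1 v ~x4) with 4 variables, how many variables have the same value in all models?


Find all satisfying assignments: 5 model(s).
Check which variables have the same value in every model.
No variable is fixed across all models.
Backbone size = 0.

0


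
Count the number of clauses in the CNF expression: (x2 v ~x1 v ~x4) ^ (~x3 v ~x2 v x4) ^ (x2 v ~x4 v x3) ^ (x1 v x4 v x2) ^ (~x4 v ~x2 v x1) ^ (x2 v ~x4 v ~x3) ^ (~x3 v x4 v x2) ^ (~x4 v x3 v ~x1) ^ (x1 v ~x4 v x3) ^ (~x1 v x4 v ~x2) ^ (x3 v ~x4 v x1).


Each group enclosed in parentheses joined by ^ is one clause.
Counting the conjuncts: 11 clauses.

11


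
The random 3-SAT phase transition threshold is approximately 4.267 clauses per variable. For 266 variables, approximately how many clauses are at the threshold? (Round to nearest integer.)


The 3-SAT phase transition occurs at approximately 4.267 clauses per variable.
m = 4.267 * 266 = 1135.022.
Rounded to nearest integer: 1135.

1135


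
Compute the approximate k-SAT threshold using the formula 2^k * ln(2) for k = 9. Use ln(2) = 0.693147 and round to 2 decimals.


Using the asymptotic formula: threshold ~ 2^k * ln(2).
2^9 = 512.
512 * 0.693147 = 354.89.

354.89


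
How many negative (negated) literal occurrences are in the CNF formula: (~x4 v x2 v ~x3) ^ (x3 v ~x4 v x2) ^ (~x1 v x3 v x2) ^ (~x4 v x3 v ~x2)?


Scan each clause for negated literals.
Clause 1: 2 negative; Clause 2: 1 negative; Clause 3: 1 negative; Clause 4: 2 negative.
Total negative literal occurrences = 6.

6


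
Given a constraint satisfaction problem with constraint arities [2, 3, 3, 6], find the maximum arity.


The arities are: 2, 3, 3, 6.
Scan for the maximum value.
Maximum arity = 6.

6


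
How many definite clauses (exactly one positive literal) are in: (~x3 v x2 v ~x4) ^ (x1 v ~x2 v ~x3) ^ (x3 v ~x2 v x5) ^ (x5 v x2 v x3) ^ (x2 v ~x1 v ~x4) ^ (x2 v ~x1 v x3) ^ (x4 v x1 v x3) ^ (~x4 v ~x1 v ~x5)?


A definite clause has exactly one positive literal.
Clause 1: 1 positive -> definite
Clause 2: 1 positive -> definite
Clause 3: 2 positive -> not definite
Clause 4: 3 positive -> not definite
Clause 5: 1 positive -> definite
Clause 6: 2 positive -> not definite
Clause 7: 3 positive -> not definite
Clause 8: 0 positive -> not definite
Definite clause count = 3.

3


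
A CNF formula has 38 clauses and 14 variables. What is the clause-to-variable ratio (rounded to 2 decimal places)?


Clause-to-variable ratio = clauses / variables.
38 / 14 = 2.71.

2.71


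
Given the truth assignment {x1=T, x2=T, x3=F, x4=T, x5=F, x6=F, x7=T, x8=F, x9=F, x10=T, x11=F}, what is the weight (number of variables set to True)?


The weight is the number of variables assigned True.
True variables: x1, x2, x4, x7, x10.
Weight = 5.

5


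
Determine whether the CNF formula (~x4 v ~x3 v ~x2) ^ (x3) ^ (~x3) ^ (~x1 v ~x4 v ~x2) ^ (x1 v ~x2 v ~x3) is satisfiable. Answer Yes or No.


Check all 16 possible truth assignments.
Number of satisfying assignments found: 0.
The formula is unsatisfiable.

No


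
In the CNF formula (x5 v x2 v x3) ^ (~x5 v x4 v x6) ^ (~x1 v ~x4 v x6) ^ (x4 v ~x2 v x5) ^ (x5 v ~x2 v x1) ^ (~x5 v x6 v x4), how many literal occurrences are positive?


Scan each clause for unnegated literals.
Clause 1: 3 positive; Clause 2: 2 positive; Clause 3: 1 positive; Clause 4: 2 positive; Clause 5: 2 positive; Clause 6: 2 positive.
Total positive literal occurrences = 12.

12


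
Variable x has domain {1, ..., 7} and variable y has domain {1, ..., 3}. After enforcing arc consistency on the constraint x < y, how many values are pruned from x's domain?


For the constraint x < y, x needs a supporting value in y's domain.
x can be at most 2 (one less than y's maximum).
Valid x values from domain: 2 out of 7.
Pruned = 7 - 2 = 5.

5


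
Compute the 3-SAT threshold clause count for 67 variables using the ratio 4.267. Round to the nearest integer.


The 3-SAT phase transition occurs at approximately 4.267 clauses per variable.
m = 4.267 * 67 = 285.889.
Rounded to nearest integer: 286.

286


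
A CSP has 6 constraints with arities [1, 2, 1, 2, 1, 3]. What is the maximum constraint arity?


The arities are: 1, 2, 1, 2, 1, 3.
Scan for the maximum value.
Maximum arity = 3.

3


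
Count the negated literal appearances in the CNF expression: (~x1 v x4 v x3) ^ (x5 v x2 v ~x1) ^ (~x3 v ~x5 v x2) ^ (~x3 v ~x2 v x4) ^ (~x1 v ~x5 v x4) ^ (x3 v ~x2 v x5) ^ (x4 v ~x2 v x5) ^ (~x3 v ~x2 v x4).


Scan each clause for negated literals.
Clause 1: 1 negative; Clause 2: 1 negative; Clause 3: 2 negative; Clause 4: 2 negative; Clause 5: 2 negative; Clause 6: 1 negative; Clause 7: 1 negative; Clause 8: 2 negative.
Total negative literal occurrences = 12.

12


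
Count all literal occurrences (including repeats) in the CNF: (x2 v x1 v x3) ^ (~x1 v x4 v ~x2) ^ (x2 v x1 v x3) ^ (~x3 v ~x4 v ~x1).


Clause lengths: 3, 3, 3, 3.
Sum = 3 + 3 + 3 + 3 = 12.

12


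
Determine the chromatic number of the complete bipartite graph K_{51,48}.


K_{51,48} is bipartite by definition: the two parts are independent sets, with every edge crossing between them.
Color all vertices in one part with color 1 and all vertices in the other part with color 2.
Since the graph has at least one edge, one color does not suffice.
Chromatic number = 2.

2


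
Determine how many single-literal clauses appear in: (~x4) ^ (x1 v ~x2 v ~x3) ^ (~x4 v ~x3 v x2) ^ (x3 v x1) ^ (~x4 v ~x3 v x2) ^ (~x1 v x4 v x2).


A unit clause contains exactly one literal.
Unit clauses found: (~x4).
Count = 1.

1


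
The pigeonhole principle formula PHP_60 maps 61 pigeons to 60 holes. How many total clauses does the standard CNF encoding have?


The PHP encoding has two parts:
1) At-least-one-hole clauses: 61 (one per pigeon, each with 60 literals).
2) At-most-one-pigeon-per-hole clauses: 60 holes * C(61,2) = 60 * 1830 = 109800.
Total clauses = 61 + 109800 = 109861.

109861


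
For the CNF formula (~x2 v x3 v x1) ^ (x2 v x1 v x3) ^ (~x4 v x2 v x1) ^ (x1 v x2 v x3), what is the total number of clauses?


Each group enclosed in parentheses joined by ^ is one clause.
Counting the conjuncts: 4 clauses.

4


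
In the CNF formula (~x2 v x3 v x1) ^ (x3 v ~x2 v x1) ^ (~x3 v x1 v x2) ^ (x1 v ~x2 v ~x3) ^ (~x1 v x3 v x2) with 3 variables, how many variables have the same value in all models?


Find all satisfying assignments: 4 model(s).
Check which variables have the same value in every model.
No variable is fixed across all models.
Backbone size = 0.

0


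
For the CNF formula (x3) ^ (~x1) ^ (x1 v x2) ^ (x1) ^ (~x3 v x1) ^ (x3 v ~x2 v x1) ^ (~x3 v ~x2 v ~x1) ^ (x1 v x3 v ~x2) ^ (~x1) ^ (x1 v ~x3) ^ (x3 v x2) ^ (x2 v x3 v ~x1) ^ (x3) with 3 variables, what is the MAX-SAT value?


Enumerate all 8 truth assignments.
For each, count how many of the 13 clauses are satisfied.
The formula is not fully satisfiable, so the maximum is below 13.
Maximum simultaneously satisfiable clauses = 11.

11


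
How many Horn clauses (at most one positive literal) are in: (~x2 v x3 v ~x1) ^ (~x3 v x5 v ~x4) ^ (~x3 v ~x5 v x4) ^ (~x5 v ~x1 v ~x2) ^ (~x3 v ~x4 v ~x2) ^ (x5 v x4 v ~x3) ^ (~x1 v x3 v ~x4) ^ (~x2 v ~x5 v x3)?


A Horn clause has at most one positive literal.
Clause 1: 1 positive lit(s) -> Horn
Clause 2: 1 positive lit(s) -> Horn
Clause 3: 1 positive lit(s) -> Horn
Clause 4: 0 positive lit(s) -> Horn
Clause 5: 0 positive lit(s) -> Horn
Clause 6: 2 positive lit(s) -> not Horn
Clause 7: 1 positive lit(s) -> Horn
Clause 8: 1 positive lit(s) -> Horn
Total Horn clauses = 7.

7


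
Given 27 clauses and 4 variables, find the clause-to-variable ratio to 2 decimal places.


Clause-to-variable ratio = clauses / variables.
27 / 4 = 6.75.

6.75


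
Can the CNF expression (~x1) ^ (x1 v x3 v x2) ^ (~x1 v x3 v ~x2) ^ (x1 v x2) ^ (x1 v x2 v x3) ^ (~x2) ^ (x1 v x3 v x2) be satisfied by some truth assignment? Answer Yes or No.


Check all 8 possible truth assignments.
Number of satisfying assignments found: 0.
The formula is unsatisfiable.

No


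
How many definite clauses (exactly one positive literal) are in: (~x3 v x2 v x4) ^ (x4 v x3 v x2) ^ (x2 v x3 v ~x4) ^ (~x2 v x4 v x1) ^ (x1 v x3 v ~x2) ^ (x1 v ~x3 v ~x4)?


A definite clause has exactly one positive literal.
Clause 1: 2 positive -> not definite
Clause 2: 3 positive -> not definite
Clause 3: 2 positive -> not definite
Clause 4: 2 positive -> not definite
Clause 5: 2 positive -> not definite
Clause 6: 1 positive -> definite
Definite clause count = 1.

1


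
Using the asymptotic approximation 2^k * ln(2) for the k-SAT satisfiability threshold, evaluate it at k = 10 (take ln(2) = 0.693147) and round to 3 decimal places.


Using the asymptotic formula: threshold ~ 2^k * ln(2).
2^10 = 1024.
1024 * 0.693147 = 709.783.

709.783


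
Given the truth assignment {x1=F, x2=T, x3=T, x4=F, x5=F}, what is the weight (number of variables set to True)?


The weight is the number of variables assigned True.
True variables: x2, x3.
Weight = 2.

2


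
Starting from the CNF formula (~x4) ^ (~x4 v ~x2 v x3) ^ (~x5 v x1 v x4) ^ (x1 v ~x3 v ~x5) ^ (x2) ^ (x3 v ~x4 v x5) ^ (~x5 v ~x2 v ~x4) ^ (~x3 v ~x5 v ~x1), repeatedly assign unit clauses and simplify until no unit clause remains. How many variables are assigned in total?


Unit propagation repeatedly assigns the literal in any unit clause, then simplifies.
Assignments in order: x4 = F, x2 = T.
No further unit clauses remain.
Total variables assigned = 2.

2


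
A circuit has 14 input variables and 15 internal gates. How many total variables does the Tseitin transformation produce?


The Tseitin transformation introduces one auxiliary variable per gate.
Total variables = inputs + gates = 14 + 15 = 29.

29


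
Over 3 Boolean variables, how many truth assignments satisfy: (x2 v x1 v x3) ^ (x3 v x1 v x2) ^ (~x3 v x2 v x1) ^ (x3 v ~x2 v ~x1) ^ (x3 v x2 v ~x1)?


Enumerate all 8 truth assignments over 3 variables.
Test each against every clause.
Satisfying assignments found: 4.

4


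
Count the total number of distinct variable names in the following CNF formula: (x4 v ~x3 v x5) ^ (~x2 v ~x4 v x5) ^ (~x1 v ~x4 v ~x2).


Identify each distinct variable in the formula.
Variables found: x1, x2, x3, x4, x5.
Total distinct variables = 5.

5


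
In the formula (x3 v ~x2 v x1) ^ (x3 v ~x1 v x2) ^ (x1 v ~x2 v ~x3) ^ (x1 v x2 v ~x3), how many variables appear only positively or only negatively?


A pure literal appears in only one polarity across all clauses.
No pure literals found.
Count = 0.

0


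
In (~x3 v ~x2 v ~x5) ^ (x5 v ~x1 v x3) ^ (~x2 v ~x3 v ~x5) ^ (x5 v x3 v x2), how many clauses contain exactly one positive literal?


A definite clause has exactly one positive literal.
Clause 1: 0 positive -> not definite
Clause 2: 2 positive -> not definite
Clause 3: 0 positive -> not definite
Clause 4: 3 positive -> not definite
Definite clause count = 0.

0


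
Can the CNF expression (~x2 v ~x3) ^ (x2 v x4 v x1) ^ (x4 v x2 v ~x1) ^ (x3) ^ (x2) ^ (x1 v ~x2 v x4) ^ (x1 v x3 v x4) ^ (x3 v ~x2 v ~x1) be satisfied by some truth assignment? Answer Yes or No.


Check all 16 possible truth assignments.
Number of satisfying assignments found: 0.
The formula is unsatisfiable.

No


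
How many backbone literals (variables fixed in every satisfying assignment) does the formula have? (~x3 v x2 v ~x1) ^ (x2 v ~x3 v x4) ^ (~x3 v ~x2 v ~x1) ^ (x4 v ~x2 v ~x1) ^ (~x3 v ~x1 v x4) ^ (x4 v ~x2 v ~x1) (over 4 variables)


Find all satisfying assignments: 10 model(s).
Check which variables have the same value in every model.
No variable is fixed across all models.
Backbone size = 0.

0


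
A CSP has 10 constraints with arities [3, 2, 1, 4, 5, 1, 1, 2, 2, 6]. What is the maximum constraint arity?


The arities are: 3, 2, 1, 4, 5, 1, 1, 2, 2, 6.
Scan for the maximum value.
Maximum arity = 6.

6


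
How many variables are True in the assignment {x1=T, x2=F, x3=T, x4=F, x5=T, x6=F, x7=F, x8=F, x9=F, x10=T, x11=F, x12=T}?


The weight is the number of variables assigned True.
True variables: x1, x3, x5, x10, x12.
Weight = 5.

5


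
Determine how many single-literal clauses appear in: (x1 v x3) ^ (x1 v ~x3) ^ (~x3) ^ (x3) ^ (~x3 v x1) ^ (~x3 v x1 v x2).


A unit clause contains exactly one literal.
Unit clauses found: (~x3), (x3).
Count = 2.

2


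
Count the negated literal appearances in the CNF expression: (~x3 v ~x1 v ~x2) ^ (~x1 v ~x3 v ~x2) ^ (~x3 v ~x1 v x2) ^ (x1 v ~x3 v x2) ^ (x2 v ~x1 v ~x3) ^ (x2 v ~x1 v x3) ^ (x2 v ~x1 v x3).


Scan each clause for negated literals.
Clause 1: 3 negative; Clause 2: 3 negative; Clause 3: 2 negative; Clause 4: 1 negative; Clause 5: 2 negative; Clause 6: 1 negative; Clause 7: 1 negative.
Total negative literal occurrences = 13.

13


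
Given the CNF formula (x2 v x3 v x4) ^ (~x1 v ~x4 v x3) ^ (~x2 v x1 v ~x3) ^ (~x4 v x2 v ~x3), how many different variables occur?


Identify each distinct variable in the formula.
Variables found: x1, x2, x3, x4.
Total distinct variables = 4.

4


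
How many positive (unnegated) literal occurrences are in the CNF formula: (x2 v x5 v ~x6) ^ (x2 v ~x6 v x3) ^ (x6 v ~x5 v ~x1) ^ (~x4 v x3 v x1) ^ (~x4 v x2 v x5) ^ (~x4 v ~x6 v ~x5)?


Scan each clause for unnegated literals.
Clause 1: 2 positive; Clause 2: 2 positive; Clause 3: 1 positive; Clause 4: 2 positive; Clause 5: 2 positive; Clause 6: 0 positive.
Total positive literal occurrences = 9.

9


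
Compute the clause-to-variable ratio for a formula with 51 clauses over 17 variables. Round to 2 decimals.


Clause-to-variable ratio = clauses / variables.
51 / 17 = 3.0.

3.0


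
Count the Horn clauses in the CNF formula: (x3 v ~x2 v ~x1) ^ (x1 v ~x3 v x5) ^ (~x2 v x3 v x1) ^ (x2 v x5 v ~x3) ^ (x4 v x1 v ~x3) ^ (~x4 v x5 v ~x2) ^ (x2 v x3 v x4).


A Horn clause has at most one positive literal.
Clause 1: 1 positive lit(s) -> Horn
Clause 2: 2 positive lit(s) -> not Horn
Clause 3: 2 positive lit(s) -> not Horn
Clause 4: 2 positive lit(s) -> not Horn
Clause 5: 2 positive lit(s) -> not Horn
Clause 6: 1 positive lit(s) -> Horn
Clause 7: 3 positive lit(s) -> not Horn
Total Horn clauses = 2.

2


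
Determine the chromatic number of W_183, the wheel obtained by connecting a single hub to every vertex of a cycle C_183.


W_183 consists of the cycle C_183 together with a hub vertex adjacent to every cycle vertex.
The cycle C_183 needs 3 colors (odd cycle -> 3).
The hub is adjacent to every cycle vertex, so it must receive a new color distinct from all of them.
Chromatic number = 3 + 1 = 4.

4


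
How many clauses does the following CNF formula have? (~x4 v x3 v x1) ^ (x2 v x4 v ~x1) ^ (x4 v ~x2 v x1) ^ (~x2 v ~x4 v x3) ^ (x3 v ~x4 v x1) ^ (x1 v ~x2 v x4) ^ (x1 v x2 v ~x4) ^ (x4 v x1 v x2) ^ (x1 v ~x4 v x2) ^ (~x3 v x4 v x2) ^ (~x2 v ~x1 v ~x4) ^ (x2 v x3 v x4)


Each group enclosed in parentheses joined by ^ is one clause.
Counting the conjuncts: 12 clauses.

12


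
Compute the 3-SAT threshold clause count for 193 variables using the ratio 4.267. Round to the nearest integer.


The 3-SAT phase transition occurs at approximately 4.267 clauses per variable.
m = 4.267 * 193 = 823.531.
Rounded to nearest integer: 824.

824


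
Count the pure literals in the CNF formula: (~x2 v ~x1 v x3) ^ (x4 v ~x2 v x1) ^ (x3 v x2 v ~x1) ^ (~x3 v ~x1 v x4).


A pure literal appears in only one polarity across all clauses.
Pure literals: x4 (positive only).
Count = 1.

1


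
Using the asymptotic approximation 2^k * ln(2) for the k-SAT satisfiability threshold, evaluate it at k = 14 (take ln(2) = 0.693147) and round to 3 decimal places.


Using the asymptotic formula: threshold ~ 2^k * ln(2).
2^14 = 16384.
16384 * 0.693147 = 11356.52.

11356.52


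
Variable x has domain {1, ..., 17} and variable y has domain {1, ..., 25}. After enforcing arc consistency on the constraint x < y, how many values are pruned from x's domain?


For the constraint x < y, x needs a supporting value in y's domain.
x can be at most 24 (one less than y's maximum).
Valid x values from domain: 17 out of 17.
Pruned = 17 - 17 = 0.

0


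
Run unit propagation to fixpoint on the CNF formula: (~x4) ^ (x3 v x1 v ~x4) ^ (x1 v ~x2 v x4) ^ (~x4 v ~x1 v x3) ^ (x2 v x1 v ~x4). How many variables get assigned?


Unit propagation repeatedly assigns the literal in any unit clause, then simplifies.
Assignments in order: x4 = F.
No further unit clauses remain.
Total variables assigned = 1.

1


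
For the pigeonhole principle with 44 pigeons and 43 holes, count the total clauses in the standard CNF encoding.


The PHP encoding has two parts:
1) At-least-one-hole clauses: 44 (one per pigeon, each with 43 literals).
2) At-most-one-pigeon-per-hole clauses: 43 holes * C(44,2) = 43 * 946 = 40678.
Total clauses = 44 + 40678 = 40722.

40722


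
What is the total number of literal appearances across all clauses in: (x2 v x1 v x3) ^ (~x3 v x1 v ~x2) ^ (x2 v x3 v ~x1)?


Clause lengths: 3, 3, 3.
Sum = 3 + 3 + 3 = 9.

9


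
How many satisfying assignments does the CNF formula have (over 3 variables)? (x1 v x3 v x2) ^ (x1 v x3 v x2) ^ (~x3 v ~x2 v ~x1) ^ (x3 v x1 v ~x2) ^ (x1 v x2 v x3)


Enumerate all 8 truth assignments over 3 variables.
Test each against every clause.
Satisfying assignments found: 5.

5


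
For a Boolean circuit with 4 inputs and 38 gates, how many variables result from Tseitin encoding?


The Tseitin transformation introduces one auxiliary variable per gate.
Total variables = inputs + gates = 4 + 38 = 42.

42


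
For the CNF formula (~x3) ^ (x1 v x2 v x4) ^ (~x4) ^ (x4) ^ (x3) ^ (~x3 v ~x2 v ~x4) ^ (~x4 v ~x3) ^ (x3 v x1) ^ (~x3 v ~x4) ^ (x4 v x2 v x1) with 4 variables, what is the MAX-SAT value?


Enumerate all 16 truth assignments.
For each, count how many of the 10 clauses are satisfied.
The formula is not fully satisfiable, so the maximum is below 10.
Maximum simultaneously satisfiable clauses = 8.

8


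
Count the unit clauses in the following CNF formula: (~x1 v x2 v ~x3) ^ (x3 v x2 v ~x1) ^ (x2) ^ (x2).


A unit clause contains exactly one literal.
Unit clauses found: (x2), (x2).
Count = 2.

2


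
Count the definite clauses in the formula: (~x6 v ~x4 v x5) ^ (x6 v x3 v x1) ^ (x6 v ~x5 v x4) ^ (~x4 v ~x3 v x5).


A definite clause has exactly one positive literal.
Clause 1: 1 positive -> definite
Clause 2: 3 positive -> not definite
Clause 3: 2 positive -> not definite
Clause 4: 1 positive -> definite
Definite clause count = 2.

2


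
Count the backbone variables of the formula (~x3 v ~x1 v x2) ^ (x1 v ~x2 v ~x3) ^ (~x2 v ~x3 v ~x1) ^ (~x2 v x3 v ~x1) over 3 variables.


Find all satisfying assignments: 4 model(s).
Check which variables have the same value in every model.
No variable is fixed across all models.
Backbone size = 0.

0


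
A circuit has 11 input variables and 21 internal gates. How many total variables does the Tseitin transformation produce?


The Tseitin transformation introduces one auxiliary variable per gate.
Total variables = inputs + gates = 11 + 21 = 32.

32


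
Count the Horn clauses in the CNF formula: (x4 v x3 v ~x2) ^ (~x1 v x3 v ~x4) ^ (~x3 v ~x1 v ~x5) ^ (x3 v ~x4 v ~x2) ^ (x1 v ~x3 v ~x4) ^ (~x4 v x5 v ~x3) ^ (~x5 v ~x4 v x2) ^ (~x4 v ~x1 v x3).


A Horn clause has at most one positive literal.
Clause 1: 2 positive lit(s) -> not Horn
Clause 2: 1 positive lit(s) -> Horn
Clause 3: 0 positive lit(s) -> Horn
Clause 4: 1 positive lit(s) -> Horn
Clause 5: 1 positive lit(s) -> Horn
Clause 6: 1 positive lit(s) -> Horn
Clause 7: 1 positive lit(s) -> Horn
Clause 8: 1 positive lit(s) -> Horn
Total Horn clauses = 7.

7


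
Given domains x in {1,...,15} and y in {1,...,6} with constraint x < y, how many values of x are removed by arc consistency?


For the constraint x < y, x needs a supporting value in y's domain.
x can be at most 5 (one less than y's maximum).
Valid x values from domain: 5 out of 15.
Pruned = 15 - 5 = 10.

10


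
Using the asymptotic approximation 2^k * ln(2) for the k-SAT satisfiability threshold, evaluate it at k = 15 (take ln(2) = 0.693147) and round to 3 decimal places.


Using the asymptotic formula: threshold ~ 2^k * ln(2).
2^15 = 32768.
32768 * 0.693147 = 22713.041.

22713.041


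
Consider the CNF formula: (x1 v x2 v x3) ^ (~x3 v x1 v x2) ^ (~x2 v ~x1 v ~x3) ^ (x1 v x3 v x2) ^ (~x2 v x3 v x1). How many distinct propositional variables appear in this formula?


Identify each distinct variable in the formula.
Variables found: x1, x2, x3.
Total distinct variables = 3.

3


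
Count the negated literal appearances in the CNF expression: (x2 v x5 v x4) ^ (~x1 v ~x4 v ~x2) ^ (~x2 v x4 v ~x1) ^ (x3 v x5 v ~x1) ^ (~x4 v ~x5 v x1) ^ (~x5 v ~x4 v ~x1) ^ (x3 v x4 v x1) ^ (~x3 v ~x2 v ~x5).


Scan each clause for negated literals.
Clause 1: 0 negative; Clause 2: 3 negative; Clause 3: 2 negative; Clause 4: 1 negative; Clause 5: 2 negative; Clause 6: 3 negative; Clause 7: 0 negative; Clause 8: 3 negative.
Total negative literal occurrences = 14.

14


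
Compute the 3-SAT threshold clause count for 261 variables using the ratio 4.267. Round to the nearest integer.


The 3-SAT phase transition occurs at approximately 4.267 clauses per variable.
m = 4.267 * 261 = 1113.687.
Rounded to nearest integer: 1114.

1114


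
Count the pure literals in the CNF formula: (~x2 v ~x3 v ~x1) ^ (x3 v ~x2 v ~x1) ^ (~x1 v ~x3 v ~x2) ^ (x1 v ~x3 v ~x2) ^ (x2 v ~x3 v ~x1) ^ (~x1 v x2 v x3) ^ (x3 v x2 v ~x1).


A pure literal appears in only one polarity across all clauses.
No pure literals found.
Count = 0.

0


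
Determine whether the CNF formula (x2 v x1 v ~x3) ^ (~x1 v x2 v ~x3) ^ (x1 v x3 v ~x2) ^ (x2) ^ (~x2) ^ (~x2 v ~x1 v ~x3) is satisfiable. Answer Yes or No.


Check all 8 possible truth assignments.
Number of satisfying assignments found: 0.
The formula is unsatisfiable.

No


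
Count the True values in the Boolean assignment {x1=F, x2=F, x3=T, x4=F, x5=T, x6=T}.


The weight is the number of variables assigned True.
True variables: x3, x5, x6.
Weight = 3.

3


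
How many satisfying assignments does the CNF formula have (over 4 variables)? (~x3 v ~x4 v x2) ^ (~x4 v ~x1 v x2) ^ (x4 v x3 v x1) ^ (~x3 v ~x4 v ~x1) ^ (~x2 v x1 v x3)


Enumerate all 16 truth assignments over 4 variables.
Test each against every clause.
Satisfying assignments found: 9.

9


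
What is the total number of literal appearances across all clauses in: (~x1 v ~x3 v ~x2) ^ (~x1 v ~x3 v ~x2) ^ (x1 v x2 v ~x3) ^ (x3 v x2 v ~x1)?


Clause lengths: 3, 3, 3, 3.
Sum = 3 + 3 + 3 + 3 = 12.

12


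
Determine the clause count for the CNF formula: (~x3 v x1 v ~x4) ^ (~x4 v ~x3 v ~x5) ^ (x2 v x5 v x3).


Each group enclosed in parentheses joined by ^ is one clause.
Counting the conjuncts: 3 clauses.

3


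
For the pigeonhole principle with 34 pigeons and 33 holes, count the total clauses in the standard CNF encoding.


The PHP encoding has two parts:
1) At-least-one-hole clauses: 34 (one per pigeon, each with 33 literals).
2) At-most-one-pigeon-per-hole clauses: 33 holes * C(34,2) = 33 * 561 = 18513.
Total clauses = 34 + 18513 = 18547.

18547


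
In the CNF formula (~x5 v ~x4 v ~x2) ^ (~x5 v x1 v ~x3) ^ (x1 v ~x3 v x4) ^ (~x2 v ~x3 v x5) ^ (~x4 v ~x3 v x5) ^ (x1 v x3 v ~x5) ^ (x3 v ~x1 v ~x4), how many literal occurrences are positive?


Scan each clause for unnegated literals.
Clause 1: 0 positive; Clause 2: 1 positive; Clause 3: 2 positive; Clause 4: 1 positive; Clause 5: 1 positive; Clause 6: 2 positive; Clause 7: 1 positive.
Total positive literal occurrences = 8.

8


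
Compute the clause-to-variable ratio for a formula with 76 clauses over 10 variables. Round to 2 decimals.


Clause-to-variable ratio = clauses / variables.
76 / 10 = 7.6.

7.6


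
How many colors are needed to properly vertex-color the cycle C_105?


An odd cycle cannot be 2-colored: alternating two colors around the cycle returns to the start with a conflict.
Since 105 is odd, three colors are required (and three suffice).
Chromatic number = 3.

3


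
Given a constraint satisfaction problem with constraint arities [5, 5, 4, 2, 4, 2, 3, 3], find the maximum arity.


The arities are: 5, 5, 4, 2, 4, 2, 3, 3.
Scan for the maximum value.
Maximum arity = 5.

5


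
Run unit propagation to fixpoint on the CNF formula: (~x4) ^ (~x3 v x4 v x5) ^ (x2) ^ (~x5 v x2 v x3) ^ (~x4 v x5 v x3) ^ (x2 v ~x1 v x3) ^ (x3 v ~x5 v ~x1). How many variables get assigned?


Unit propagation repeatedly assigns the literal in any unit clause, then simplifies.
Assignments in order: x4 = F, x2 = T.
No further unit clauses remain.
Total variables assigned = 2.

2


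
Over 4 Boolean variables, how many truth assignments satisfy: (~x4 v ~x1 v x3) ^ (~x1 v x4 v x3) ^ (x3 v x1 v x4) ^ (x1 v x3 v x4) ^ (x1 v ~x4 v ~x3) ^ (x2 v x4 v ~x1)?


Enumerate all 16 truth assignments over 4 variables.
Test each against every clause.
Satisfying assignments found: 7.

7


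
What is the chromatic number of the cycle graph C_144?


A cycle on an even number of vertices is bipartite: alternate two colors around the cycle.
Since 144 is even, two colors suffice, and at least two are needed because the graph has edges.
Chromatic number = 2.

2


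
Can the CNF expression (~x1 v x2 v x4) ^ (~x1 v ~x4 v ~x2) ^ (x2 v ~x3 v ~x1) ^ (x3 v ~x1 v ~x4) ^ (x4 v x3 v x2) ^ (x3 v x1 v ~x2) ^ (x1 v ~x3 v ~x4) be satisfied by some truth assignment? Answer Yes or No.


Check all 16 possible truth assignments.
Number of satisfying assignments found: 5.
The formula is satisfiable.

Yes


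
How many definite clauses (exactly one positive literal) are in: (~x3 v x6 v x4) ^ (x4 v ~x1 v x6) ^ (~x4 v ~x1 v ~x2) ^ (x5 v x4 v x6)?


A definite clause has exactly one positive literal.
Clause 1: 2 positive -> not definite
Clause 2: 2 positive -> not definite
Clause 3: 0 positive -> not definite
Clause 4: 3 positive -> not definite
Definite clause count = 0.

0


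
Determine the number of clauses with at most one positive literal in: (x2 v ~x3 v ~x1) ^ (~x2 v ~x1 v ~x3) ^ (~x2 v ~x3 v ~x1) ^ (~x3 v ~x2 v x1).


A Horn clause has at most one positive literal.
Clause 1: 1 positive lit(s) -> Horn
Clause 2: 0 positive lit(s) -> Horn
Clause 3: 0 positive lit(s) -> Horn
Clause 4: 1 positive lit(s) -> Horn
Total Horn clauses = 4.

4


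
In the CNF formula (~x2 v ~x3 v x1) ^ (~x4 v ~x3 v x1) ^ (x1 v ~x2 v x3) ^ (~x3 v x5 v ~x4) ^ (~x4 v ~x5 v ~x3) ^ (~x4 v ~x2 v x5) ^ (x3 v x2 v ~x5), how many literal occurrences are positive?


Scan each clause for unnegated literals.
Clause 1: 1 positive; Clause 2: 1 positive; Clause 3: 2 positive; Clause 4: 1 positive; Clause 5: 0 positive; Clause 6: 1 positive; Clause 7: 2 positive.
Total positive literal occurrences = 8.

8


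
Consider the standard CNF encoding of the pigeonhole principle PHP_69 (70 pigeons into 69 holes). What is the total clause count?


The PHP encoding has two parts:
1) At-least-one-hole clauses: 70 (one per pigeon, each with 69 literals).
2) At-most-one-pigeon-per-hole clauses: 69 holes * C(70,2) = 69 * 2415 = 166635.
Total clauses = 70 + 166635 = 166705.

166705


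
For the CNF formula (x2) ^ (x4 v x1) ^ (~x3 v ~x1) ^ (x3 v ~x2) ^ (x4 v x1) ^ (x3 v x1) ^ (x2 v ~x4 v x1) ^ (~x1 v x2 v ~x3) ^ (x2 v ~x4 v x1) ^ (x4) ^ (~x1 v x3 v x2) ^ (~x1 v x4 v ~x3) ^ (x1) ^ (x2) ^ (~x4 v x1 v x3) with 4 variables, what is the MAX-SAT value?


Enumerate all 16 truth assignments.
For each, count how many of the 15 clauses are satisfied.
The formula is not fully satisfiable, so the maximum is below 15.
Maximum simultaneously satisfiable clauses = 14.

14


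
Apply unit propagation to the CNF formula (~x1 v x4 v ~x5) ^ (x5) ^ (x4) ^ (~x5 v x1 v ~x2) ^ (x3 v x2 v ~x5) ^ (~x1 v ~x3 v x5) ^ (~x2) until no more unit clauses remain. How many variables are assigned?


Unit propagation repeatedly assigns the literal in any unit clause, then simplifies.
Assignments in order: x5 = T, x4 = T, x2 = F, x3 = T.
No further unit clauses remain.
Total variables assigned = 4.

4


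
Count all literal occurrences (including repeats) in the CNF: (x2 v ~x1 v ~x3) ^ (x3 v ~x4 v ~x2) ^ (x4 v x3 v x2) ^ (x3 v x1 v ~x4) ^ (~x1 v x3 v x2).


Clause lengths: 3, 3, 3, 3, 3.
Sum = 3 + 3 + 3 + 3 + 3 = 15.

15


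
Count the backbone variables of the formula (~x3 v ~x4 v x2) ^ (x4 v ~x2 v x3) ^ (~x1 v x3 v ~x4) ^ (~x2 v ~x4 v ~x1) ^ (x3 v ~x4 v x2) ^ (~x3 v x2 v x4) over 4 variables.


Find all satisfying assignments: 6 model(s).
Check which variables have the same value in every model.
No variable is fixed across all models.
Backbone size = 0.

0


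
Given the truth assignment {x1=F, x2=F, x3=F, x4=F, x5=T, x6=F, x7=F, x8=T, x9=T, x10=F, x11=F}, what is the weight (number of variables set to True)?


The weight is the number of variables assigned True.
True variables: x5, x8, x9.
Weight = 3.

3


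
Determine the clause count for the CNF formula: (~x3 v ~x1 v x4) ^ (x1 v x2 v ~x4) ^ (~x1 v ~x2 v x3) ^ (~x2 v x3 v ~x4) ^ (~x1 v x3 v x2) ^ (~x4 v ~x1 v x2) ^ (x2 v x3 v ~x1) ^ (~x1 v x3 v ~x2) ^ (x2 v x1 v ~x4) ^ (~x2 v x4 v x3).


Each group enclosed in parentheses joined by ^ is one clause.
Counting the conjuncts: 10 clauses.

10


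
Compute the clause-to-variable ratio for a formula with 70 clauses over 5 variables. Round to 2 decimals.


Clause-to-variable ratio = clauses / variables.
70 / 5 = 14.0.

14.0


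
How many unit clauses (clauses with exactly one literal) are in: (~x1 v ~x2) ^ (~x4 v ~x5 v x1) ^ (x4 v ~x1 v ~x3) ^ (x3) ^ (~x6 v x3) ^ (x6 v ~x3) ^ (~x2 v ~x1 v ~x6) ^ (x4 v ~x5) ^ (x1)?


A unit clause contains exactly one literal.
Unit clauses found: (x3), (x1).
Count = 2.

2


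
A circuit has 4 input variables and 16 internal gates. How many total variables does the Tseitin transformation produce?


The Tseitin transformation introduces one auxiliary variable per gate.
Total variables = inputs + gates = 4 + 16 = 20.

20


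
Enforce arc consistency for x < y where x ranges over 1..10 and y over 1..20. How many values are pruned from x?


For the constraint x < y, x needs a supporting value in y's domain.
x can be at most 19 (one less than y's maximum).
Valid x values from domain: 10 out of 10.
Pruned = 10 - 10 = 0.

0


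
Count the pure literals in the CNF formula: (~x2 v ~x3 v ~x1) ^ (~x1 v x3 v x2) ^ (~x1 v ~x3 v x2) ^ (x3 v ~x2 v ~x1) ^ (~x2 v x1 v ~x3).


A pure literal appears in only one polarity across all clauses.
No pure literals found.
Count = 0.

0


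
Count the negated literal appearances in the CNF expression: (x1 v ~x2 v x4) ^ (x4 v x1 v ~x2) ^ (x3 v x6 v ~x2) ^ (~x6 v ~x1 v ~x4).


Scan each clause for negated literals.
Clause 1: 1 negative; Clause 2: 1 negative; Clause 3: 1 negative; Clause 4: 3 negative.
Total negative literal occurrences = 6.

6


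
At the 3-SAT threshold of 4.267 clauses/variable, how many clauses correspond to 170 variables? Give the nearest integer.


The 3-SAT phase transition occurs at approximately 4.267 clauses per variable.
m = 4.267 * 170 = 725.39.
Rounded to nearest integer: 725.

725


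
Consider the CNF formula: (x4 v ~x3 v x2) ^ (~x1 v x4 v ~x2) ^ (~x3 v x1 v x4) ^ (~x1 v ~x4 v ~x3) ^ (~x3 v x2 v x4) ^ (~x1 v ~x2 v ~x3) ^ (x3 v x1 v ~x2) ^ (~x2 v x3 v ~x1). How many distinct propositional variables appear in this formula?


Identify each distinct variable in the formula.
Variables found: x1, x2, x3, x4.
Total distinct variables = 4.

4


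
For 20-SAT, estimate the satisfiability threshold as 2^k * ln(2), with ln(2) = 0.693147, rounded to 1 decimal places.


Using the asymptotic formula: threshold ~ 2^k * ln(2).
2^20 = 1048576.
1048576 * 0.693147 = 726817.3.

726817.3


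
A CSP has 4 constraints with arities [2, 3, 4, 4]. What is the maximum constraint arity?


The arities are: 2, 3, 4, 4.
Scan for the maximum value.
Maximum arity = 4.

4


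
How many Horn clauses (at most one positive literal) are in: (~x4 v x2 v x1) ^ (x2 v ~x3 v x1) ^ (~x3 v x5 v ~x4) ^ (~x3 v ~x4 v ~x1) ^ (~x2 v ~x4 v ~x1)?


A Horn clause has at most one positive literal.
Clause 1: 2 positive lit(s) -> not Horn
Clause 2: 2 positive lit(s) -> not Horn
Clause 3: 1 positive lit(s) -> Horn
Clause 4: 0 positive lit(s) -> Horn
Clause 5: 0 positive lit(s) -> Horn
Total Horn clauses = 3.

3


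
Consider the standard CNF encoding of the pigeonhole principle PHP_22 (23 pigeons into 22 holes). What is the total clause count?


The PHP encoding has two parts:
1) At-least-one-hole clauses: 23 (one per pigeon, each with 22 literals).
2) At-most-one-pigeon-per-hole clauses: 22 holes * C(23,2) = 22 * 253 = 5566.
Total clauses = 23 + 5566 = 5589.

5589


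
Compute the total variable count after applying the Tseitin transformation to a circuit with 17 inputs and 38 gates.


The Tseitin transformation introduces one auxiliary variable per gate.
Total variables = inputs + gates = 17 + 38 = 55.

55


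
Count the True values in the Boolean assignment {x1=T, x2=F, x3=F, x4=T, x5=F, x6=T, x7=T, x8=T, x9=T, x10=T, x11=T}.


The weight is the number of variables assigned True.
True variables: x1, x4, x6, x7, x8, x9, x10, x11.
Weight = 8.

8


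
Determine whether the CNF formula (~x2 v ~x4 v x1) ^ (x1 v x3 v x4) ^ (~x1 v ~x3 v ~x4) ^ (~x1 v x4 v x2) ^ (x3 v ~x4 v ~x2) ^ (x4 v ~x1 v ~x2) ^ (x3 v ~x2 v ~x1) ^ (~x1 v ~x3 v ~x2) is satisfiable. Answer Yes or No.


Check all 16 possible truth assignments.
Number of satisfying assignments found: 5.
The formula is satisfiable.

Yes


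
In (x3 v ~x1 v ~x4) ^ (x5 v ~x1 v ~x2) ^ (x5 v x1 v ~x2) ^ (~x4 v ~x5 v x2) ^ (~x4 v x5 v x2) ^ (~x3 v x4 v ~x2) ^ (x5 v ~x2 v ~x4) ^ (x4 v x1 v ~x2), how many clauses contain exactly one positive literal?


A definite clause has exactly one positive literal.
Clause 1: 1 positive -> definite
Clause 2: 1 positive -> definite
Clause 3: 2 positive -> not definite
Clause 4: 1 positive -> definite
Clause 5: 2 positive -> not definite
Clause 6: 1 positive -> definite
Clause 7: 1 positive -> definite
Clause 8: 2 positive -> not definite
Definite clause count = 5.

5


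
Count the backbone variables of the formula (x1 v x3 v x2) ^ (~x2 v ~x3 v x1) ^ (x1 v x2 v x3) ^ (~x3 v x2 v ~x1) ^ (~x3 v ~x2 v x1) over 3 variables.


Find all satisfying assignments: 5 model(s).
Check which variables have the same value in every model.
No variable is fixed across all models.
Backbone size = 0.

0
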